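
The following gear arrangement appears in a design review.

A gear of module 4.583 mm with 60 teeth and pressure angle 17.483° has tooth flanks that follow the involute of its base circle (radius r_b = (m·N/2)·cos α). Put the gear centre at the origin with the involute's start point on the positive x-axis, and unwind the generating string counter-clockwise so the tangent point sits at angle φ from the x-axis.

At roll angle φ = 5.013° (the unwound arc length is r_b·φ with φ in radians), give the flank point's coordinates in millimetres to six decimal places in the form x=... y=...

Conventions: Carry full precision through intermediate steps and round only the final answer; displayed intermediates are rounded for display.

x=131.639784 y=0.029255

class = single-mesh tooth geometry [base-circle involute, m = 4.583, 60T]
pitch radius r_p = m·N/2 = 4.583·60/2 = 137.490000
base radius r_b = r_p·cos α = 137.490000·cos 17.483° = 131.138805
roll angle φ = 5.013° = 0.08749336 rad
x = r_b·(cos φ + φ·sin φ) = 131.639784
y = r_b·(sin φ − φ·cos φ) = 0.029255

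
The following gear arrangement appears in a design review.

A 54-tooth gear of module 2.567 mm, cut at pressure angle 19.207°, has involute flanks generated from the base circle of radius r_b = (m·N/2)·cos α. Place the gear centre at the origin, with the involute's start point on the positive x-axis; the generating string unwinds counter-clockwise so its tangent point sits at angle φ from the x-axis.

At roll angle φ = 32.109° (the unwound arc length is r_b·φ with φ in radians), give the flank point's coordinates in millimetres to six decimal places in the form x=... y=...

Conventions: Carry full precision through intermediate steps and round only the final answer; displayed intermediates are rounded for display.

x=74.935690 y=3.720543

class = single-mesh tooth geometry [base-circle involute, m = 2.567, 54T]
pitch radius r_p = m·N/2 = 2.567·54/2 = 69.309000
base radius r_b = r_p·cos α = 69.309000·cos 19.207° = 65.450997
roll angle φ = 32.109° = 0.56040777 rad
x = r_b·(cos φ + φ·sin φ) = 74.935690
y = r_b·(sin φ − φ·cos φ) = 3.720543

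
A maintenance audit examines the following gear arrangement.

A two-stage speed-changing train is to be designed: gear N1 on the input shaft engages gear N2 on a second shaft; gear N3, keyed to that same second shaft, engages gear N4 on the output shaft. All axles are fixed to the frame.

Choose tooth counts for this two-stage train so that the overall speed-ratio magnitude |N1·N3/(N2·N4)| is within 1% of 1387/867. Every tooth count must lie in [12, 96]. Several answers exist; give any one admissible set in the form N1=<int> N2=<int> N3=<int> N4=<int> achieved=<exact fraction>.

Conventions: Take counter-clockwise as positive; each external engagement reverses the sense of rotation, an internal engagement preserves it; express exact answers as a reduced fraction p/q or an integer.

N1=19 N2=17 N3=73 N4=51 achieved=1387/867

topology: fixed-axis compound train — 2 stages, target 1387/867
target = 1387/867 in lowest terms: an exact hit needs N1·N3 = k·1387 and N2·N4 = k·867 for one integer k, every count in [12, 96]; additionally prefer no 1:1 stage (N1 ≠ N2, N3 ≠ N4)
k = 1: N1·N3 = 1387 = 19·73, N2·N4 = 867 = 17·51
achieved = 19·73/(17·51) = 1387/867; |achieved − target| = 0 ≤ 1387/86700 ✓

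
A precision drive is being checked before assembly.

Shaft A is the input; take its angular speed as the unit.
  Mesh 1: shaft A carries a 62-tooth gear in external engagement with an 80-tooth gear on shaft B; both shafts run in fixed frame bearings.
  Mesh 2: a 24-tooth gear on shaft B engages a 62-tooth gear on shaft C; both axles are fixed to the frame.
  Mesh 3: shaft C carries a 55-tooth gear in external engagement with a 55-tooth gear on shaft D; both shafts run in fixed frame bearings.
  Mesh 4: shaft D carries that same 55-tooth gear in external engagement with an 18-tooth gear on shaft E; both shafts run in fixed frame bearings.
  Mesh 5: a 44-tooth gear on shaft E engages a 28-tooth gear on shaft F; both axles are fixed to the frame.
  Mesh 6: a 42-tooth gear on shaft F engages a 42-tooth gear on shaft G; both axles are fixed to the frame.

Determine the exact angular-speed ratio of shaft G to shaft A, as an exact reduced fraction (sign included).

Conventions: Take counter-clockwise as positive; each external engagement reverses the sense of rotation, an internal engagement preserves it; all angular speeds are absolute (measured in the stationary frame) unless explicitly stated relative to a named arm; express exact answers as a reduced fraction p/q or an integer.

class = fixed-axis compound train [6 meshes; 6 ratios multiply, 6 sense flips]
mesh 1 [62T→80T]: running ratio 31/40, sense −
mesh 2 [24T→62T]: running ratio 3/10, sense +
mesh 3 [55T→55T]: running ratio 3/10, sense −
mesh 4 [55T→18T]: running ratio 11/12, sense +
mesh 5 [44T→28T]: running ratio 121/84, sense −
mesh 6 [42T→42T]: running ratio 121/84, sense +
ω_out/ω_in = 121/84

121/84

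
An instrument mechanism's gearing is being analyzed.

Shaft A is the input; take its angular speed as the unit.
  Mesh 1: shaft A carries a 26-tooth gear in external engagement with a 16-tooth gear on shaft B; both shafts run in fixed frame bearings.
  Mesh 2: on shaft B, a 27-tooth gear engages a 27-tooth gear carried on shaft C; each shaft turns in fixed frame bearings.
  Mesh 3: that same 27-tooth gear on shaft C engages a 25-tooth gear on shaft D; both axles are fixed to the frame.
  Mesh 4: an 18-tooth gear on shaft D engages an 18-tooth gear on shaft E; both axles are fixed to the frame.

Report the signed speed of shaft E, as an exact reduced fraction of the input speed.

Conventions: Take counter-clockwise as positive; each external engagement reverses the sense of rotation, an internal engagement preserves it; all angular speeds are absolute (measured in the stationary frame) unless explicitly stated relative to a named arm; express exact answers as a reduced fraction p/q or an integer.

4-mesh fixed-axis compound train (all bearings frame-fixed)
mesh 1 [26T→16T]: |ω|/ω_in = 1×26/16 = 13/8, sense flips to −
mesh 2 [27T→27T]: |ω|/ω_in = (13/8)×27/27 = 13/8, sense flips to +
mesh 3 [27T→25T]: |ω|/ω_in = (13/8)×27/25 = 351/200, sense flips to −
mesh 4 [18T→18T]: |ω|/ω_in = (351/200)×18/18 = 351/200, sense flips to +
signed output speed (× input speed) = 351/200

351/200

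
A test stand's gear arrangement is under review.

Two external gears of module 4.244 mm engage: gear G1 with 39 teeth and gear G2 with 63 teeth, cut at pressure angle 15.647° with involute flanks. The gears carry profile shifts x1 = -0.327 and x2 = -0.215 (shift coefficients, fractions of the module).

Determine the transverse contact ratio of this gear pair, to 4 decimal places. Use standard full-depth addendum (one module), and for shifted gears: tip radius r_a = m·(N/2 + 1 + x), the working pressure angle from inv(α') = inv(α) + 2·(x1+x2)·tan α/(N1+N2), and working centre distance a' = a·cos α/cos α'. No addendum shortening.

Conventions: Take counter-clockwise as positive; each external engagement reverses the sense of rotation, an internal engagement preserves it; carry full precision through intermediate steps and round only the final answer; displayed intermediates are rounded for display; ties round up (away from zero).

2.3296

single-mesh involute tooth geometry (39T engaging 63T at module 4.244)
base radii: r_b1 = 79.691125, r_b2 = 128.731817
tip radii: r_a1 = 85.614212, r_a2 = 137.017540
inv(α') = inv(15.647°) + 2·(-0.327-0.215)·tan α/(39+63) = 0.00402117  ⇒  α' = 13.04902°
a' = a·cos α / cos α' = 216.4440·cos 15.647°/cos 13.04902° = 213.947657
action lengths: √(r_a1²−r_b1²) = 31.290860, √(r_a2²−r_b2²) = 46.924680
base pitch p_b = π·m·cos α = 12.838823
CR = (31.290860 + 46.924680 − 213.947657·sin 13.04902°)/12.838823 = 2.329611
contact ratio ≈ 2.3296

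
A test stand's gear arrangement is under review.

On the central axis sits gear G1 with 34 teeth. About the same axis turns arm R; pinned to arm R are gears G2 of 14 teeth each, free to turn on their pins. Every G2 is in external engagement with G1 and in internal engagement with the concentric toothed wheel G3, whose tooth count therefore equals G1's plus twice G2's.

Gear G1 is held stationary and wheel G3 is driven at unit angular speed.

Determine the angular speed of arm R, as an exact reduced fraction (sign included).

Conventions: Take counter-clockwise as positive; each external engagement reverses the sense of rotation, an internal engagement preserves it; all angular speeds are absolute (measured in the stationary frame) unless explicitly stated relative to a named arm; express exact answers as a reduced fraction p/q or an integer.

31/48

planetary set (34T centre, 14T on arm, 62T internal) — Willis relation
ring teeth: 34 + 2·14 = 62
34(ω_sun−ω_arm) = −62(ω_ring−ω_arm),  ω_sun = 0, ω_ring = 1
34(0−ω_arm) = −62(1−ω_arm)  ⇒  96·ω_arm = 62  ⇒  ω_arm = 31/48
exact speed ratio = 31/48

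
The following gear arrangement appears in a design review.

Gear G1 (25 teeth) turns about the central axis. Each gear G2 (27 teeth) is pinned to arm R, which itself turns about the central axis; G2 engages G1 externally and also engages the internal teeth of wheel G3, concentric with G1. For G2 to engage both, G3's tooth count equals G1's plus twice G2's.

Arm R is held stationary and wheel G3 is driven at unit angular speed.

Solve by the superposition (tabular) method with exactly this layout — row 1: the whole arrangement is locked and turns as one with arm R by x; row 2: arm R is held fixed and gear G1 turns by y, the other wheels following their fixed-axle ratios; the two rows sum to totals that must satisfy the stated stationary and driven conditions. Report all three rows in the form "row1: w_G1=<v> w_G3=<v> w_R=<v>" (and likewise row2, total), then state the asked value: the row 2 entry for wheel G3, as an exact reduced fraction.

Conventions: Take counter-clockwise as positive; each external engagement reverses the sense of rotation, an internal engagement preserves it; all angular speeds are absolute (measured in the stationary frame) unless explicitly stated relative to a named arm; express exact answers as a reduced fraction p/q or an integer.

planetary set (25T centre, 27T on arm, 79T internal) — Willis relation
superposition row 1 [locked train]: every member turns x
superposition row 2 [arm held]: sun y, ring −(25/79)·y, arm 0
boundary: total ω_arm = x = 0 and total ω_ring = x − (25/79)·y = 1  ⇒  y = -79/25, x = 0
row 2 ring = −(25/79)·(-79/25) = 1
totals (row 1 + row 2): sun 0 + (-79/25) = -79/25, ring 0 + 1 = 1, arm 0 + 0 = 0
asked cell (row2, ring) = 1

row1: w_G1=0 w_G3=0 w_R=0
row2: w_G1=-79/25 w_G3=1 w_R=0
total: w_G1=-79/25 w_G3=1 w_R=0
asked value: 1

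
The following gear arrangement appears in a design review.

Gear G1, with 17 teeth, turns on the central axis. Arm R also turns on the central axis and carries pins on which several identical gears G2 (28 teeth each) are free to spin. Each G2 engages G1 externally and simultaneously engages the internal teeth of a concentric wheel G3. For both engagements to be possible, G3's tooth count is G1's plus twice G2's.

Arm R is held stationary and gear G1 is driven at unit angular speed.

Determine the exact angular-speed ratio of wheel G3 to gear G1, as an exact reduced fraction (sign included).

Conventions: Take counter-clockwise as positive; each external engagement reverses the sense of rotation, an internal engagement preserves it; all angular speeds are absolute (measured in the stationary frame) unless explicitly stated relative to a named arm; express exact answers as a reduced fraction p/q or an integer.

-17/73

topology: planetary set — G1 17T / G2 28T / G3 73T, arm = carrier (Willis)
ring teeth: 17 + 2·28 = 73
17(ω_sun−ω_arm) = −73(ω_ring−ω_arm),  ω_arm = 0, ω_sun = 1
ω_ring = 0 − (17/73)(1−0) = -17/73
ω_out/ω_in = -17/73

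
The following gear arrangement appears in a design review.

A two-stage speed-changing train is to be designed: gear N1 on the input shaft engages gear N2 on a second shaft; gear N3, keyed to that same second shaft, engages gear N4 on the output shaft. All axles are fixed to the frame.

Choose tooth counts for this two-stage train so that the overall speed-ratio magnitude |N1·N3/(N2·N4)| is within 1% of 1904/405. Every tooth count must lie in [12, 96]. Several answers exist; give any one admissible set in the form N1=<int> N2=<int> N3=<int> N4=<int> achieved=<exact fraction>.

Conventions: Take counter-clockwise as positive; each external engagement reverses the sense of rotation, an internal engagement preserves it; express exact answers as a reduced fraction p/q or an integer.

class = fixed-axis compound train [2-stage, 1904/405 wanted]
target = 1904/405 in lowest terms: an exact hit needs N1·N3 = k·1904 and N2·N4 = k·405 for one integer k, every count in [12, 96]; additionally prefer no 1:1 stage (N1 ≠ N2, N3 ≠ N4)
k = 1: N1·N3 = 1904 = 28·68, N2·N4 = 405 = 15·27
achieved = 28·68/(15·27) = 1904/405; |achieved − target| = 0 ≤ 476/10125 ✓

N1=28 N2=15 N3=68 N4=27 achieved=1904/405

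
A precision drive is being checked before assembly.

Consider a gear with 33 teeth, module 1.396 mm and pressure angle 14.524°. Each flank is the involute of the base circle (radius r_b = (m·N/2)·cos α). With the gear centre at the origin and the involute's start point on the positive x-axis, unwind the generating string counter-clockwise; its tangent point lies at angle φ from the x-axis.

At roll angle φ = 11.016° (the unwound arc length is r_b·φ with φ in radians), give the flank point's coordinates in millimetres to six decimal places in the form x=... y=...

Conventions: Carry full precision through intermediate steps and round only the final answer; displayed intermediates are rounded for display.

recognized (one wheel, involute flank): single-mesh tooth geometry, m = 1.396, N = 33
pitch radius r_p = m·N/2 = 1.396·33/2 = 23.034000
base radius r_b = r_p·cos α = 23.034000·cos 14.524° = 22.297895
roll angle φ = 11.016° = 0.19226547 rad
x = r_b·(cos φ + φ·sin φ) = 22.706226
y = r_b·(sin φ − φ·cos φ) = 0.052631

x=22.706226 y=0.052631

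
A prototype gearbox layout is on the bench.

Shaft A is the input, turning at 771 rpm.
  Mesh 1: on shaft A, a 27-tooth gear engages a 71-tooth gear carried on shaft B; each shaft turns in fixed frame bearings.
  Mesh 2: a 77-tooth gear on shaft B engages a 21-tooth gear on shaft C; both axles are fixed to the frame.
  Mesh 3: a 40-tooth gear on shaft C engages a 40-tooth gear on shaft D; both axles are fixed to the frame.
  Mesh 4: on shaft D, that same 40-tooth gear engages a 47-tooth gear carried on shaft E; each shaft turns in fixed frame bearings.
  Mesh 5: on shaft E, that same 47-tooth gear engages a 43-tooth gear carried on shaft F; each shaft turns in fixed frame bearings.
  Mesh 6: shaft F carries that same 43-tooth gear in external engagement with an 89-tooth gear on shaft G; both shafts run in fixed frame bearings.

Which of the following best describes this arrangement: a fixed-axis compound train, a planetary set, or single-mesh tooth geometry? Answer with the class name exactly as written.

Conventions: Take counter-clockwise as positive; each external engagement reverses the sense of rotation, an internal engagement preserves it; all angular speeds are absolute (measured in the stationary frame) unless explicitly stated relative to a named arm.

fixed-axis compound train

recognized (7 fixed axles, 6 meshes): fixed-axis compound train
classification: fixed-axis compound train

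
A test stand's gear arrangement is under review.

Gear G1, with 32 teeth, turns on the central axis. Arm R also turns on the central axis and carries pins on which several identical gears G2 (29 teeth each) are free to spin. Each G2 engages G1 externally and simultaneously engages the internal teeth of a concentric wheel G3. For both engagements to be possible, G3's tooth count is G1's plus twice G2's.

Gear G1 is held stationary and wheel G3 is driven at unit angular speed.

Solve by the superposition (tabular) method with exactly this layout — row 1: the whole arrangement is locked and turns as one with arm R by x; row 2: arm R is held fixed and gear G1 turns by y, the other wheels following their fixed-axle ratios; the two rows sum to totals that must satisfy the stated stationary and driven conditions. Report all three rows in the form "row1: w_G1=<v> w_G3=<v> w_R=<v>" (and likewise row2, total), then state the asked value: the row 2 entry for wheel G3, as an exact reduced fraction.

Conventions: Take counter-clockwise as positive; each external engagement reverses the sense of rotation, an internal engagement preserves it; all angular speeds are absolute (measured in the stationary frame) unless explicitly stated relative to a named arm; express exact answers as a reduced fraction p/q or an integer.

row1: w_G1=45/61 w_G3=45/61 w_R=45/61
row2: w_G1=-45/61 w_G3=16/61 w_R=0
total: w_G1=0 w_G3=1 w_R=45/61
asked value: 16/61

planetary set (32T centre, 29T on arm, 90T internal) — Willis relation
row 1: whole set turns with the arm by x
superposition row 2 [arm held]: sun y, ring −(32/90)·y, arm 0
boundary: total ω_sun = x + y = 0 and total ω_ring = x − (32/90)·y = 1  ⇒  y = -45/61, x = 45/61
row 2 ring = −(32/90)·(-45/61) = 16/61
totals (row 1 + row 2): sun 45/61 + (-45/61) = 0, ring 45/61 + 16/61 = 1, arm 45/61 + 0 = 45/61
asked cell (row2, ring) = 16/61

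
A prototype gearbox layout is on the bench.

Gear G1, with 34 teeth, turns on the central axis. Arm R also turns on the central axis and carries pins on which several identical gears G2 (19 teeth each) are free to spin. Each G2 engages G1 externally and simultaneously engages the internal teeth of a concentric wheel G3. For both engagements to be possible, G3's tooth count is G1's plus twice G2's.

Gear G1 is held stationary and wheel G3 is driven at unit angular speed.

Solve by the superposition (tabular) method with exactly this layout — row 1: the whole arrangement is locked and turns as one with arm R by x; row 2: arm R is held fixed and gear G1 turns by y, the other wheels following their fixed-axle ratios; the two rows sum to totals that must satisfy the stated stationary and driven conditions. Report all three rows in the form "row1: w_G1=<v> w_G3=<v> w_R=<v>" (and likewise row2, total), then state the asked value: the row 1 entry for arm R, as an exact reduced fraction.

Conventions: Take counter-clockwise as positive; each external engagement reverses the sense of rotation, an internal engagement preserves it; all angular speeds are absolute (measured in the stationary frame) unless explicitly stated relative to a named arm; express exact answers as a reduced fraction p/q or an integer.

row1: w_G1=36/53 w_G3=36/53 w_R=36/53
row2: w_G1=-36/53 w_G3=17/53 w_R=0
total: w_G1=0 w_G3=1 w_R=36/53
asked value: 36/53

recognized (axles ride arm R): planetary set, 34/19/72 teeth
row 1 — lock + rotate with arm: ω_sun = ω_ring = ω_arm = x
superposition row 2 [arm held]: sun y, ring −(34/72)·y, arm 0
boundary: total ω_sun = x + y = 0 and total ω_ring = x − (34/72)·y = 1  ⇒  y = -36/53, x = 36/53
row 2 ring = −(34/72)·(-36/53) = 17/53
totals (row 1 + row 2): sun 36/53 + (-36/53) = 0, ring 36/53 + 17/53 = 1, arm 36/53 + 0 = 36/53
asked cell (row1, arm) = 36/53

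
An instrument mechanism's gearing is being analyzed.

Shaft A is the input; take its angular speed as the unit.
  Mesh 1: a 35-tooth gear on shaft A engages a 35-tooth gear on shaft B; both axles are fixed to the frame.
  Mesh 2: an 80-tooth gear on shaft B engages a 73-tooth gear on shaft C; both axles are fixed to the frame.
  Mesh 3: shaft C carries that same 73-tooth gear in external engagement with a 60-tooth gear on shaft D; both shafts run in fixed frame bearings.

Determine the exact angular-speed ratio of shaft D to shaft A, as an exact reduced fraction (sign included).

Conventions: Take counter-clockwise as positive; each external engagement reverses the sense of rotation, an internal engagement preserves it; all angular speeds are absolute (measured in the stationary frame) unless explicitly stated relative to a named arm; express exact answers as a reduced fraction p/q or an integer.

class = fixed-axis compound train [3 meshes; 3 ratios multiply, 3 sense flips]
mesh 1 [35T→35T]: running ratio 1, sense −
mesh 2 [80T→73T]: running ratio 80/73, sense +
mesh 3 [73T→60T]: running ratio 4/3, sense −
ω_out/ω_in = -4/3

-4/3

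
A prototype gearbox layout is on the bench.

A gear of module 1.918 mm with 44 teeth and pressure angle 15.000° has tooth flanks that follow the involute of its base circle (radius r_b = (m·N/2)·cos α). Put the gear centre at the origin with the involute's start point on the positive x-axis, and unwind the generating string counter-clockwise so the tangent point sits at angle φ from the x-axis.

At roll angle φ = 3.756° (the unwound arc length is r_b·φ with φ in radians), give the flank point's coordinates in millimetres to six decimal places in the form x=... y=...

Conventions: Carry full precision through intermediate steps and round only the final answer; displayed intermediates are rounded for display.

single-mesh involute tooth geometry (44T wheel at module 1.918)
pitch radius r_p = m·N/2 = 1.918·44/2 = 42.196000
base radius r_b = r_p·cos α = 42.196000·cos 15.000° = 40.758206
roll angle φ = 3.756° = 0.06555457 rad
x = r_b·(cos φ + φ·sin φ) = 40.845689
y = r_b·(sin φ − φ·cos φ) = 0.003826

x=40.845689 y=0.003826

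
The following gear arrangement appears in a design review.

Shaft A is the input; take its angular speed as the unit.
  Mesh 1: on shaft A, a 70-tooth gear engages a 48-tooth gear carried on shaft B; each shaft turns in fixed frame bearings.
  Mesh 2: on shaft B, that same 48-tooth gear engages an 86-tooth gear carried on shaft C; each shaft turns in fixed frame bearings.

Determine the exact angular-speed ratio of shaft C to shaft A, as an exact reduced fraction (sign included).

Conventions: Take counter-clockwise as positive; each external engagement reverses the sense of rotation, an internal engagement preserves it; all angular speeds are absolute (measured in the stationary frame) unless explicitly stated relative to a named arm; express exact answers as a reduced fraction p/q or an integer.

class = fixed-axis compound train [2 meshes; 2 ratios multiply, 2 sense flips]
mesh 1 [70T→48T]: running ratio 35/24, sense −
mesh 2 [48T→86T]: running ratio 35/43, sense +
ω_out/ω_in = 35/43

35/43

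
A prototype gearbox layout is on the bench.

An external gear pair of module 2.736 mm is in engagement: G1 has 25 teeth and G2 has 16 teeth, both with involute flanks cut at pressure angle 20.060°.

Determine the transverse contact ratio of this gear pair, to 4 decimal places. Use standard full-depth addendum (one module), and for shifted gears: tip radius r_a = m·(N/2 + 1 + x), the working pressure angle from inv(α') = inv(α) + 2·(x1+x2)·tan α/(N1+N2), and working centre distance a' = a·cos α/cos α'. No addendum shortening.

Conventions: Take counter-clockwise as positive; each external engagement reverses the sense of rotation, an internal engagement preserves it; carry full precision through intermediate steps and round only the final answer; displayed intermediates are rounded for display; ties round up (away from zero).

recognized (one external pair, fixed centres): single-mesh tooth geometry, m = 2.736, N1 = 25, N2 = 16
base radii: r_b1 = 32.125221, r_b2 = 20.560141
tip radii: r_a1 = 36.936000, r_a2 = 24.624000
no profile shift: α' = α, a' = a
action lengths: √(r_a1²−r_b1²) = 18.227405, √(r_a2²−r_b2²) = 13.550718
base pitch p_b = π·m·cos α = 8.073949
CR = (18.227405 + 13.550718 − 56.088000·sin 20.06000°)/8.073949 = 1.553108
contact ratio ≈ 1.5531

1.5531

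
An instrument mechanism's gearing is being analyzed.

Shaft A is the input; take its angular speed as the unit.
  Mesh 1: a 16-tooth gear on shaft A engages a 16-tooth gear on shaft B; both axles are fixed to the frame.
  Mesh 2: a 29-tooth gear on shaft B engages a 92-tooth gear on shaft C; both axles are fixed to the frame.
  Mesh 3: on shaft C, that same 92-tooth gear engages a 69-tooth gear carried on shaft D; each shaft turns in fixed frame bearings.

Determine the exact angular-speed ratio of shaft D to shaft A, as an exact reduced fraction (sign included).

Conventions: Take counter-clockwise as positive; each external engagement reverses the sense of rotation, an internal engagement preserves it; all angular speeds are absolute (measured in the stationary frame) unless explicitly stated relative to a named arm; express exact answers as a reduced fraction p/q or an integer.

-29/69

class = fixed-axis compound train [3 meshes; 3 ratios multiply, 3 sense flips]
mesh 1 [16T→16T]: running ratio 1, sense −
mesh 2 [29T→92T]: running ratio 29/92, sense +
mesh 3 [92T→69T]: running ratio 29/69, sense −
ω_out/ω_in = -29/69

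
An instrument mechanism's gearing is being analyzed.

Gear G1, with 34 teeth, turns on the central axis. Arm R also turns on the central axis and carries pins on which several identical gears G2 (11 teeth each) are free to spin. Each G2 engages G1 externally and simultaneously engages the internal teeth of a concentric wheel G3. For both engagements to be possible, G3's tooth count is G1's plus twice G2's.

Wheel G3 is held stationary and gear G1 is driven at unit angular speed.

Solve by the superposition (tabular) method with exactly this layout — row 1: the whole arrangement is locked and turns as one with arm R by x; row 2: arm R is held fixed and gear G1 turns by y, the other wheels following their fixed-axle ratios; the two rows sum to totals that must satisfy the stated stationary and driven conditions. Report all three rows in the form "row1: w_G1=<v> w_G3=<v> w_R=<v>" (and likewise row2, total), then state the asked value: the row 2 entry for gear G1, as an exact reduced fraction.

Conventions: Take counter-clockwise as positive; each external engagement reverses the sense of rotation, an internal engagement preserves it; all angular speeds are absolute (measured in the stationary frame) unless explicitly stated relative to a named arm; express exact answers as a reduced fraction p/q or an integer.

class = planetary set [G3 = 34+2·11 = 56; Willis about the carrier]
row 1: whole set turns with the arm by x
row 2 — arm fixed, fixed-axis ratios: sun y, ring −(34/56)·y, arm 0
boundary: total ω_ring = x − (34/56)·y = 0 and total ω_sun = x + y = 1  ⇒  y = 28/45, x = 17/45
row 2 ring = −(34/56)·28/45 = -17/45
totals (row 1 + row 2): sun 17/45 + 28/45 = 1, ring 17/45 + (-17/45) = 0, arm 17/45 + 0 = 17/45
asked cell (row2, sun) = 28/45

row1: w_G1=17/45 w_G3=17/45 w_R=17/45
row2: w_G1=28/45 w_G3=-17/45 w_R=0
total: w_G1=1 w_G3=0 w_R=17/45
asked value: 28/45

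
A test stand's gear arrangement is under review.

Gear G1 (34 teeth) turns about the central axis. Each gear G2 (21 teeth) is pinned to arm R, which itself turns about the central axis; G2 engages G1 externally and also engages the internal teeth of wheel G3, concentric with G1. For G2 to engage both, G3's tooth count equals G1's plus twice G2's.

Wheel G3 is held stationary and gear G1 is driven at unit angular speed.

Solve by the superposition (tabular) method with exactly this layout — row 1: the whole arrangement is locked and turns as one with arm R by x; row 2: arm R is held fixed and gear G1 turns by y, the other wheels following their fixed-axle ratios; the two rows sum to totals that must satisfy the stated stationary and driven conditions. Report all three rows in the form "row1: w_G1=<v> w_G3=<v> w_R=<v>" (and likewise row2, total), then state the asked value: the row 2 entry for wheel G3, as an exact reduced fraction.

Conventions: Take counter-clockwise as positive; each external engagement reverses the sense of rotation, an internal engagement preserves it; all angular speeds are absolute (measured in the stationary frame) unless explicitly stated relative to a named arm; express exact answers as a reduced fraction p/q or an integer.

planetary set (34T centre, 21T on arm, 76T internal) — Willis relation
superposition row 1 [locked train]: every member turns x
row 2 (arm held, sun turns y): ω_ring = −(34/76)·y, ω_arm = 0
boundary: total ω_ring = x − (34/76)·y = 0 and total ω_sun = x + y = 1  ⇒  y = 38/55, x = 17/55
row 2 ring = −(34/76)·38/55 = -17/55
totals (row 1 + row 2): sun 17/55 + 38/55 = 1, ring 17/55 + (-17/55) = 0, arm 17/55 + 0 = 17/55
asked cell (row2, ring) = -17/55

row1: w_G1=17/55 w_G3=17/55 w_R=17/55
row2: w_G1=38/55 w_G3=-17/55 w_R=0
total: w_G1=1 w_G3=0 w_R=17/55
asked value: -17/55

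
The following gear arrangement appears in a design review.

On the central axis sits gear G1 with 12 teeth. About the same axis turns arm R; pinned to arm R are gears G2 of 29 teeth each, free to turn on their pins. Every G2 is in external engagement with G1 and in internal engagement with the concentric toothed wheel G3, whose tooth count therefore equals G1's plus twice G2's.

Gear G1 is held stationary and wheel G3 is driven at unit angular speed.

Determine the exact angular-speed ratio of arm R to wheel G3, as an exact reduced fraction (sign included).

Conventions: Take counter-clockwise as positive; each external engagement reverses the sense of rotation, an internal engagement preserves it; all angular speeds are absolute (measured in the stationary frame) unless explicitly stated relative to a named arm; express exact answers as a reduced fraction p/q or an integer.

35/41

class = planetary set [G3 = 12+2·29 = 70; Willis about the carrier]
ring teeth: 12 + 2·29 = 70
12(ω_sun−ω_arm) = −70(ω_ring−ω_arm),  ω_sun = 0, ω_ring = 1
12(0−ω_arm) = −70(1−ω_arm)  ⇒  82·ω_arm = 70  ⇒  ω_arm = 35/41
ω_out/ω_in = 35/41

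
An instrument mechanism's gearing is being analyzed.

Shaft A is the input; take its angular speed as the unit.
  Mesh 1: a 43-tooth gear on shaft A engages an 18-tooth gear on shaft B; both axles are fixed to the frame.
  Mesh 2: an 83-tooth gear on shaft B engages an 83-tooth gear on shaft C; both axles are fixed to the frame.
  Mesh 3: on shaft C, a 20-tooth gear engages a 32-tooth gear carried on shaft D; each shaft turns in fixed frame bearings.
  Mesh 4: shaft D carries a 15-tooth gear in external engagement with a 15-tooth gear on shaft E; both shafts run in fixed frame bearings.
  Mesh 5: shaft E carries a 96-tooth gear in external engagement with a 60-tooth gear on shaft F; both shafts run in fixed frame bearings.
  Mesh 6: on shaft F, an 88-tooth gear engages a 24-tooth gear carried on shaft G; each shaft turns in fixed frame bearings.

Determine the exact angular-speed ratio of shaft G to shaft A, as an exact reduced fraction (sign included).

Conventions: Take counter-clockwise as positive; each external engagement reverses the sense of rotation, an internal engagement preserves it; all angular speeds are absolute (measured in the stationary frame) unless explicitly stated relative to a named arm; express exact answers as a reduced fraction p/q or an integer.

class = fixed-axis compound train [6 meshes; 6 ratios multiply, 6 sense flips]
mesh 1 [43T→18T]: running ratio 43/18, sense −
mesh 2 [83T→83T]: running ratio 43/18, sense +
mesh 3 [20T→32T]: running ratio 215/144, sense −
mesh 4 [15T→15T]: running ratio 215/144, sense +
mesh 5 [96T→60T]: running ratio 43/18, sense −
mesh 6 [88T→24T]: running ratio 473/54, sense +
ω_out/ω_in = 473/54

473/54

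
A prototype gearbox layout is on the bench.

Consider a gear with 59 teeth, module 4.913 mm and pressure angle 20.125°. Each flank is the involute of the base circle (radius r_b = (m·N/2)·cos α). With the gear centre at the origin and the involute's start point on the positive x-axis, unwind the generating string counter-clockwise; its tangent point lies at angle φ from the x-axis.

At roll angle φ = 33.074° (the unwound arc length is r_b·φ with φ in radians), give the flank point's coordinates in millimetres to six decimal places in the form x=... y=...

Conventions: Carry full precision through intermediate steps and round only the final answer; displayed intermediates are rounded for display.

topology: single-mesh involute geometry — m = 4.913, N = 59
pitch radius r_p = m·N/2 = 4.913·59/2 = 144.933500
base radius r_b = r_p·cos α = 144.933500·cos 20.125° = 136.084471
roll angle φ = 33.074° = 0.57725020 rad
x = r_b·(cos φ + φ·sin φ) = 156.903277
y = r_b·(sin φ − φ·cos φ) = 8.437981

x=156.903277 y=8.437981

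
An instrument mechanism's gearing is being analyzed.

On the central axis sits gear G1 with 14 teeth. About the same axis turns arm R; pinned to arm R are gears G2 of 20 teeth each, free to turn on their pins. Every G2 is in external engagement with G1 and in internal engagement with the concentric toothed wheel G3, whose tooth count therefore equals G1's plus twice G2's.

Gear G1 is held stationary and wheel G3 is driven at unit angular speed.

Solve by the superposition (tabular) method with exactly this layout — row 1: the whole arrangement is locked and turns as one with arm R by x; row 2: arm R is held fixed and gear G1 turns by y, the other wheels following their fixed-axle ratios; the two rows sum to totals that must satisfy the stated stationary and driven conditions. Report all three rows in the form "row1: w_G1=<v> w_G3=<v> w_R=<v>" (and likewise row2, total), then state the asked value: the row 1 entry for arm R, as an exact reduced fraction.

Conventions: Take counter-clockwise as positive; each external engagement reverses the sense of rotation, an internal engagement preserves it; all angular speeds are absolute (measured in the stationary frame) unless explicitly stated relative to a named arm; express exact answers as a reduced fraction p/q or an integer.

class = planetary set [G3 = 14+2·20 = 54; Willis about the carrier]
superposition row 1 [locked train]: every member turns x
row 2: sun turns y, ring = −(14/54)·y, arm 0
boundary: total ω_sun = x + y = 0 and total ω_ring = x − (14/54)·y = 1  ⇒  y = -27/34, x = 27/34
row 2 ring = −(14/54)·(-27/34) = 7/34
totals (row 1 + row 2): sun 27/34 + (-27/34) = 0, ring 27/34 + 7/34 = 1, arm 27/34 + 0 = 27/34
asked cell (row1, arm) = 27/34

row1: w_G1=27/34 w_G3=27/34 w_R=27/34
row2: w_G1=-27/34 w_G3=7/34 w_R=0
total: w_G1=0 w_G3=1 w_R=27/34
asked value: 27/34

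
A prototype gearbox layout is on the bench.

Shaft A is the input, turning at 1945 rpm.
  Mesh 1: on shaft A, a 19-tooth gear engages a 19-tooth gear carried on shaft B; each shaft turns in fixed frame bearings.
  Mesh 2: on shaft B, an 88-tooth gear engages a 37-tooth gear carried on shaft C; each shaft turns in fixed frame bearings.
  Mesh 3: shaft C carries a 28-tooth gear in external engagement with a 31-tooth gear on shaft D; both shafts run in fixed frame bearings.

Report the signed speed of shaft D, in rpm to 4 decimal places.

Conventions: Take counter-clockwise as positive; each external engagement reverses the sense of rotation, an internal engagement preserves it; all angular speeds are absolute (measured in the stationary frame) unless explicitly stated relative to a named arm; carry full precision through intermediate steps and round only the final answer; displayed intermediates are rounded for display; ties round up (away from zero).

3-mesh fixed-axis compound train (all bearings frame-fixed)
mesh 1 [19T→19T]: ω = 1945.0000×19/19 = 1945.0000 rpm, sense flips to −
mesh 2 [88T→37T]: ω = 1945.0000×88/37 = 4625.9459 rpm, sense flips to +
mesh 3 [28T→31T]: ω = 4625.9459×28/31 = 4178.2738 rpm, sense flips to −
signed output speed = -4178.2738 rpm

-4178.2738 rpm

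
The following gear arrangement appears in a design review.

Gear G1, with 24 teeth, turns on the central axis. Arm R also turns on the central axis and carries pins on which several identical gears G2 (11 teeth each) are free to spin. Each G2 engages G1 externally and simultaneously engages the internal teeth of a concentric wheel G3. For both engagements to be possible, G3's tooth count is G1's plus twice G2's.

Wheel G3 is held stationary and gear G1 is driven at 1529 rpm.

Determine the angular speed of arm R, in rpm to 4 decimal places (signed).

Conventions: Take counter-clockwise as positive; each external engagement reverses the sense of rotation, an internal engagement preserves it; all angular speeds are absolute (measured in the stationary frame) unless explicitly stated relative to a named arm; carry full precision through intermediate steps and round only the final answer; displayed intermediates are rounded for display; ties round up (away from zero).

planetary set (24T centre, 11T on arm, 46T internal) — Willis relation
normalise by the input: solve with ω_sun = 1, then scale by 1529 rpm
ring teeth: 24 + 2·11 = 46
24(ω_sun−ω_arm) = −46(ω_ring−ω_arm),  ω_ring = 0, ω_sun = 1
24(1−ω_arm) = −46(0−ω_arm)  ⇒  70·ω_arm = 24  ⇒  ω_arm = 12/35
scale: ω_arm = 12/35 × 1529 rpm = +524.2286 rpm

+524.2286 rpm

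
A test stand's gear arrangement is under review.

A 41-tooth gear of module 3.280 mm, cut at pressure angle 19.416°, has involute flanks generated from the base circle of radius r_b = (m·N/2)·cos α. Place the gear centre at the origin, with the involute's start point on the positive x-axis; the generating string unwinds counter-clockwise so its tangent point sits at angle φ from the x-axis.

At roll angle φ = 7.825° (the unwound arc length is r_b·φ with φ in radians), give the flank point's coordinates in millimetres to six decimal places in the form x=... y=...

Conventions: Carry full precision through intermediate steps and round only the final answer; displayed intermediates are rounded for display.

x=64.004713 y=0.053747

recognized (one wheel, involute flank): single-mesh tooth geometry, m = 3.280, N = 41
pitch radius r_p = m·N/2 = 3.280·41/2 = 67.240000
base radius r_b = r_p·cos α = 67.240000·cos 19.416° = 63.416052
roll angle φ = 7.825° = 0.13657201 rad
x = r_b·(cos φ + φ·sin φ) = 64.004713
y = r_b·(sin φ − φ·cos φ) = 0.053747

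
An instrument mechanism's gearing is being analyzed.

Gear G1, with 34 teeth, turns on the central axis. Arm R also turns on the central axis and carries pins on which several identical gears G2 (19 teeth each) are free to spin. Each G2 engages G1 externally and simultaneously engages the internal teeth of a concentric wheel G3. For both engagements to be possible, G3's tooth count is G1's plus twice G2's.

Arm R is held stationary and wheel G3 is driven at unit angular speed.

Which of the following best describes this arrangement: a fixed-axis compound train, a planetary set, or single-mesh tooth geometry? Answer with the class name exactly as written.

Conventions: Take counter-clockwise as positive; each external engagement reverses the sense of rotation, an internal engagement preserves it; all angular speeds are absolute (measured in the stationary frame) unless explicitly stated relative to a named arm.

planetary set

planetary set (34T centre, 19T on arm, 72T internal) — Willis relation
classification: planetary set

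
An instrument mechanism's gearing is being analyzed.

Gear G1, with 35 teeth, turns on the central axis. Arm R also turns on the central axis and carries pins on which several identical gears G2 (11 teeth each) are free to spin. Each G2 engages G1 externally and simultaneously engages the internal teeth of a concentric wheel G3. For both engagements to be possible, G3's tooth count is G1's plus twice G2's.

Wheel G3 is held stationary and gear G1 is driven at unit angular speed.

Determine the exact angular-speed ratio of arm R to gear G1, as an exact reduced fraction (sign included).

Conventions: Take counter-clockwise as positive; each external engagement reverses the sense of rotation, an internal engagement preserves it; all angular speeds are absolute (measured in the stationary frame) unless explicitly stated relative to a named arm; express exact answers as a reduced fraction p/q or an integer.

planetary set (35T centre, 11T on arm, 57T internal) — Willis relation
ring teeth: 35 + 2·11 = 57
35(ω_sun−ω_arm) = −57(ω_ring−ω_arm),  ω_ring = 0, ω_sun = 1
35(1−ω_arm) = −57(0−ω_arm)  ⇒  92·ω_arm = 35  ⇒  ω_arm = 35/92
ω_out/ω_in = 35/92

35/92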